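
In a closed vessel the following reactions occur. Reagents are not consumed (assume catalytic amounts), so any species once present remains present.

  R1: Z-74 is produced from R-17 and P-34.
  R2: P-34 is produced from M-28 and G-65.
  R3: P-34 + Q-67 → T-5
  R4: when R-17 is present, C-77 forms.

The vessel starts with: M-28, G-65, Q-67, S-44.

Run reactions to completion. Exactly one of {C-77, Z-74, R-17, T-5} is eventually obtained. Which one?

T-5

M-28 and G-65 present → P-34 forms (R2).
P-34 and Q-67 present → T-5 forms (R3).
Z-74 would need R-17 and P-34 (R1), but R-17 never forms. No rule produces R-17, and it is not given. C-77 would need R-17 (R4), but R-17 never forms.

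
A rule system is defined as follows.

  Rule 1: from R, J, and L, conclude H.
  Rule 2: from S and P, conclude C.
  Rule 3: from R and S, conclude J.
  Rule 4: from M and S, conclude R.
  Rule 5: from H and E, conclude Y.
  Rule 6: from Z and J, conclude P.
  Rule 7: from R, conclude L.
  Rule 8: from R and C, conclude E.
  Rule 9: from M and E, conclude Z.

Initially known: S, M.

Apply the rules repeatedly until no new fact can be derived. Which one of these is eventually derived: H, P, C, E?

H

M and S hold, so R follows (Rule 4).
From R and S, Rule 3 gives J.
From R, Rule 7 gives L.
R, J, and L hold, so H follows (Rule 1).
C would need S and P (Rule 2), but P is never established. E would need R and C (Rule 8), but C is never established. P would need Z and J (Rule 6), but Z is never established.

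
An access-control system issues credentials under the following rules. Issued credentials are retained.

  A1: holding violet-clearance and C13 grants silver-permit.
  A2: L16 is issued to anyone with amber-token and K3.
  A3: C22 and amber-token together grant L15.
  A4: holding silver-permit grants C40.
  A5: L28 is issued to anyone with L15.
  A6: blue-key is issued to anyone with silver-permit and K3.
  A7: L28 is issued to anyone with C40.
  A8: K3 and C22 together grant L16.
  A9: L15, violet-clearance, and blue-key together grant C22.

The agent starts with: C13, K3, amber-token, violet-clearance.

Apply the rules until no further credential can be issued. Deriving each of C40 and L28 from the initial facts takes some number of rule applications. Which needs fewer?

C40: Holding violet-clearance and C13 grants silver-permit (A1). Holding silver-permit grants C40 (A4). [2 rule applications]
L28: Holding violet-clearance and C13 grants silver-permit (A1). Holding silver-permit grants C40 (A4). Holding C40 grants L28 (A7). [3 rule applications]
C40 needs fewer.

C40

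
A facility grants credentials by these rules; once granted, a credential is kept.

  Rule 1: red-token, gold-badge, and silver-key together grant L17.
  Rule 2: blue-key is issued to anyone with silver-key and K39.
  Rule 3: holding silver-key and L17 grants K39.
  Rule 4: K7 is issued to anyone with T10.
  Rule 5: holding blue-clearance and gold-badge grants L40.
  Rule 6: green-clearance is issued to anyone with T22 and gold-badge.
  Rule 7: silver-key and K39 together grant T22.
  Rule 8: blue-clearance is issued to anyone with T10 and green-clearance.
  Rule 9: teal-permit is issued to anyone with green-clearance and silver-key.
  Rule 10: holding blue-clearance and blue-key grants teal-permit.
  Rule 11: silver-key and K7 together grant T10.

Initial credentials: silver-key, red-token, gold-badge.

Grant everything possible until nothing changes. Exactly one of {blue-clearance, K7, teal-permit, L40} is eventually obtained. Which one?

teal-permit

Holding red-token, gold-badge, and silver-key grants L17 (Rule 1).
Holding silver-key and L17 grants K39 (Rule 3).
Holding silver-key and K39 grants T22 (Rule 7).
Holding T22 and gold-badge grants green-clearance (Rule 6).
Holding green-clearance and silver-key grants teal-permit (Rule 9).
K7 would need T10 (Rule 4), but T10 is never granted. blue-clearance would need T10 and green-clearance (Rule 8), but T10 is never granted. L40 would need blue-clearance and gold-badge (Rule 5), but blue-clearance is never granted.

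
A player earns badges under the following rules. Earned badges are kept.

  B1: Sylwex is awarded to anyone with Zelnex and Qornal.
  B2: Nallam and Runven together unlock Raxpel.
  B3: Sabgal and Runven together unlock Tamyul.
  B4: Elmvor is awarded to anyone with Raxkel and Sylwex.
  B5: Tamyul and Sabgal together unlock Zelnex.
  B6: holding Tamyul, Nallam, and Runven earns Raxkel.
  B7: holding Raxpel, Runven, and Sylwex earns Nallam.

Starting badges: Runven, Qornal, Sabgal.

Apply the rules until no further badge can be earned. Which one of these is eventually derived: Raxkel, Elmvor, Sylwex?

With Sabgal and Runven, Tamyul is earned (B3).
With Tamyul and Sabgal, Zelnex is earned (B5).
With Zelnex and Qornal, Sylwex is earned (B1).
Raxkel would need Tamyul, Nallam, and Runven (B6), but Nallam is never earned. Elmvor would need Raxkel and Sylwex (B4), but Raxkel is never earned.

Sylwex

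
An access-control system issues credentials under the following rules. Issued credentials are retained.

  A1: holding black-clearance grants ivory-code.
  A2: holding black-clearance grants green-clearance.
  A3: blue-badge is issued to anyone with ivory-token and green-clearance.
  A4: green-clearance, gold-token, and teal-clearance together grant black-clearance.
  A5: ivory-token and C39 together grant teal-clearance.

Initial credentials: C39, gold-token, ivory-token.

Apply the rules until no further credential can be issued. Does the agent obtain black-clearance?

black-clearance would need green-clearance, gold-token, and teal-clearance (A4), but green-clearance is never granted.

No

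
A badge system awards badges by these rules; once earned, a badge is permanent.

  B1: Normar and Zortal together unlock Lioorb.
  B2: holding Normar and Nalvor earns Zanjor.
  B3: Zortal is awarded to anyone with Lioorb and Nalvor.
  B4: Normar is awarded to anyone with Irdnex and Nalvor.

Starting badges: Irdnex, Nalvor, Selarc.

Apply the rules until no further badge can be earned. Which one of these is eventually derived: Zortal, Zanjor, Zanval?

With Irdnex and Nalvor, Normar is earned (B4).
With Normar and Nalvor, Zanjor is earned (B2).
Zortal would need Lioorb and Nalvor (B3), but Lioorb is never earned. No rule produces Zanval, and it is not given.

Zanjor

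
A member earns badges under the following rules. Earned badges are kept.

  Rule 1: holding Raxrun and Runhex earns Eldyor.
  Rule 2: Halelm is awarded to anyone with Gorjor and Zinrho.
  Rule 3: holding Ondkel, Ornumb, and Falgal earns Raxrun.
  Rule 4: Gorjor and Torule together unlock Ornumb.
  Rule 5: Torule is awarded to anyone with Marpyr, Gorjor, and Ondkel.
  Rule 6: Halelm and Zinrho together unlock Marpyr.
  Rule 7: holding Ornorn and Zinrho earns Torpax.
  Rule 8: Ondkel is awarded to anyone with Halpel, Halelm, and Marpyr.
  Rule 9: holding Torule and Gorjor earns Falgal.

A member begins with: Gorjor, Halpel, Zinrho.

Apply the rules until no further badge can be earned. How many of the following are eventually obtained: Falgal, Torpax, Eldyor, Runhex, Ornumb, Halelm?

With Gorjor and Zinrho, Halelm is earned (Rule 2).
With Halelm and Zinrho, Marpyr is earned (Rule 6).
With Halpel, Halelm, and Marpyr, Ondkel is earned (Rule 8).
With Marpyr, Gorjor, and Ondkel, Torule is earned (Rule 5).
With Gorjor and Torule, Ornumb is earned (Rule 4).
With Torule and Gorjor, Falgal is earned (Rule 9).
Falgal: reached.
Torpax would need Ornorn and Zinrho (Rule 7), but Ornorn is never earned.
Eldyor would need Raxrun and Runhex (Rule 1), but Runhex is never earned.
No rule produces Runhex, and it is not given.
Ornumb: reached.
Halelm: reached.
Reached: Falgal, Ornumb, and Halelm — 3 of the 6.

3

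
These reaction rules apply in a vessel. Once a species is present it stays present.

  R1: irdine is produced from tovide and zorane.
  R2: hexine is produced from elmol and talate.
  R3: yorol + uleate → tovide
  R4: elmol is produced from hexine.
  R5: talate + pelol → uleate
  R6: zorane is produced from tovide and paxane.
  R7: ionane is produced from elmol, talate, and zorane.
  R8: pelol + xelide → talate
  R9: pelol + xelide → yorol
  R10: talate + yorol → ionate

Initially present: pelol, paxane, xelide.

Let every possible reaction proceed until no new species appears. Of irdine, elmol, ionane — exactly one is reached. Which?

irdine

pelol and xelide present → yorol forms (R9).
pelol and xelide present → talate forms (R8).
talate and pelol present → uleate forms (R5).
yorol and uleate present → tovide forms (R3).
tovide and paxane present → zorane forms (R6).
tovide and zorane present → irdine forms (R1).
ionane would need elmol, talate, and zorane (R7), but elmol never forms. elmol would need hexine (R4), but hexine never forms.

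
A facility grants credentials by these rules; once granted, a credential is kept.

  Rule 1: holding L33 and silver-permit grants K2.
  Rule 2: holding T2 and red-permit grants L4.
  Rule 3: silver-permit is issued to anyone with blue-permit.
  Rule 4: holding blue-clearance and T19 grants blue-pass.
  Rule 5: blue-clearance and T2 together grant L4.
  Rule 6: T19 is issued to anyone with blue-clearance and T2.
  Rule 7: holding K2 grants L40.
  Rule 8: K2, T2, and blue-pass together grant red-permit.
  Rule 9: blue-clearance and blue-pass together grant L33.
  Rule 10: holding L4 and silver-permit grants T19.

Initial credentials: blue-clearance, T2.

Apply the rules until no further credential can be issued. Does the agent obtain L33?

Holding blue-clearance and T2 grants T19 (Rule 6).
Holding blue-clearance and T19 grants blue-pass (Rule 4).
Holding blue-clearance and blue-pass grants L33 (Rule 9).

Yes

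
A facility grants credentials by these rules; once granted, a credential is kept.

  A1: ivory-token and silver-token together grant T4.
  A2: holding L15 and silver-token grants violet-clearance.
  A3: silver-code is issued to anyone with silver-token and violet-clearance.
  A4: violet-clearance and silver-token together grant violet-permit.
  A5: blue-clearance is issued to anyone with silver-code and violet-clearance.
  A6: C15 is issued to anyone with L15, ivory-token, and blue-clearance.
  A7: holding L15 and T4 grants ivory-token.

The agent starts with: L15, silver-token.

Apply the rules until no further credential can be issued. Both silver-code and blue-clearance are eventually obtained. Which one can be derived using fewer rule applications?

silver-code: Holding L15 and silver-token grants violet-clearance (A2). Holding silver-token and violet-clearance grants silver-code (A3). [2 rule applications]
blue-clearance: Holding L15 and silver-token grants violet-clearance (A2). Holding silver-token and violet-clearance grants silver-code (A3). Holding silver-code and violet-clearance grants blue-clearance (A5). [3 rule applications]
silver-code needs fewer.

silver-code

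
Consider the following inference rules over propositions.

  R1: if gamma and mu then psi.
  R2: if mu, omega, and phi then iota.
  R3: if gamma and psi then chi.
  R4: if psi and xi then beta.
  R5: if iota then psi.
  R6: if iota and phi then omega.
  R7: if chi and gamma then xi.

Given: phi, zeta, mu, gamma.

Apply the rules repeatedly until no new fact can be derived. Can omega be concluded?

omega would need iota and phi (R6), but iota is never established.

No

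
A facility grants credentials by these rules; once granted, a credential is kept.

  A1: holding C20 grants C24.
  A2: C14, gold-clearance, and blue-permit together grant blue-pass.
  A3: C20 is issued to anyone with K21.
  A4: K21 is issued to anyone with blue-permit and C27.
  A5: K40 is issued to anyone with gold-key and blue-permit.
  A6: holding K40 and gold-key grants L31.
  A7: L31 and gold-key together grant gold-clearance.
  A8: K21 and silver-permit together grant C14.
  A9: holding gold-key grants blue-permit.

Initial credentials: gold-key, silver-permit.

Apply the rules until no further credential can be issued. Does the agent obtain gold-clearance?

Holding gold-key grants blue-permit (A9).
Holding gold-key and blue-permit grants K40 (A5).
Holding K40 and gold-key grants L31 (A6).
Holding L31 and gold-key grants gold-clearance (A7).

Yes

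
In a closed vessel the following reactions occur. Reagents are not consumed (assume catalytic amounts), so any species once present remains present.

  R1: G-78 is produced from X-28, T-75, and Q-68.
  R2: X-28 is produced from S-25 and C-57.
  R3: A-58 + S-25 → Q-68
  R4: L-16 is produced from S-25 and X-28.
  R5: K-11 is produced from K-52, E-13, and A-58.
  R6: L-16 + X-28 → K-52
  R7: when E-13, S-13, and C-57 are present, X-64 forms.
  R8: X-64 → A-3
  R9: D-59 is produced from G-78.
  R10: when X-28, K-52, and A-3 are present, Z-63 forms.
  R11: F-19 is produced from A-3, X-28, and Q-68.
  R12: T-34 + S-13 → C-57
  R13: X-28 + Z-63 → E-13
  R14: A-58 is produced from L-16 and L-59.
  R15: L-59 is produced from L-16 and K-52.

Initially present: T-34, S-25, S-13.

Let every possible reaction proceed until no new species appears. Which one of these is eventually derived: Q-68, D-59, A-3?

Q-68

T-34 and S-13 present → C-57 forms (R12).
S-25 and C-57 present → X-28 forms (R2).
S-25 and X-28 present → L-16 forms (R4).
L-16 and X-28 present → K-52 forms (R6).
L-16 and K-52 present → L-59 forms (R15).
L-16 and L-59 present → A-58 forms (R14).
A-58 and S-25 present → Q-68 forms (R3).
A-3 would need X-64 (R8), but X-64 never forms. D-59 would need G-78 (R9), but G-78 never forms.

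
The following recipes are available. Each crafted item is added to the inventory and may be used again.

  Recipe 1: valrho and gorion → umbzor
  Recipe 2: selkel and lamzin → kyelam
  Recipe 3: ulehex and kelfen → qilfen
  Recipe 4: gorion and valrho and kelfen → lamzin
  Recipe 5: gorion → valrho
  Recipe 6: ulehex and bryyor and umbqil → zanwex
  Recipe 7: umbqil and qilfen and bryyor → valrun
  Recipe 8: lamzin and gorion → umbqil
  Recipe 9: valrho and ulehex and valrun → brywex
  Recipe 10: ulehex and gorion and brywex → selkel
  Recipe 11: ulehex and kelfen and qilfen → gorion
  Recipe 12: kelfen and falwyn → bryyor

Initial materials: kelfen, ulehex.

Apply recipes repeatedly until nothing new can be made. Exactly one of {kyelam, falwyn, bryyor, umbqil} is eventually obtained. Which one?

Using Recipe 3, ulehex and kelfen make qilfen.
Using Recipe 11, ulehex, kelfen, and qilfen make gorion.
Using Recipe 5, gorion makes valrho.
gorion and valrho and kelfen → lamzin (Recipe 4).
Using Recipe 8, lamzin and gorion make umbqil.
kyelam would need selkel and lamzin (Recipe 2), but selkel is never obtained. No rule produces falwyn, and it is not given. bryyor would need kelfen and falwyn (Recipe 12), but falwyn is never obtained.

umbqil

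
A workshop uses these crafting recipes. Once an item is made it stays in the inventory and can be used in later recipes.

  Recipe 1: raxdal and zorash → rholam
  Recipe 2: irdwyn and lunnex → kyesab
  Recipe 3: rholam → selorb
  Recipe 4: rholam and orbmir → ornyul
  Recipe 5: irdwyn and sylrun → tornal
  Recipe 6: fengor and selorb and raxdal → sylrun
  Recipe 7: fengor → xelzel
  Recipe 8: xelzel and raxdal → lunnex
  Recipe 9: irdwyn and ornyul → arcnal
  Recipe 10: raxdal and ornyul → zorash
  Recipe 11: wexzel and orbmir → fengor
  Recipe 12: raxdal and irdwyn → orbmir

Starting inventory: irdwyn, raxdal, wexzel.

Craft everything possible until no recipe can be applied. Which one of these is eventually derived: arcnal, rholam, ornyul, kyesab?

Using Recipe 12, raxdal and irdwyn make orbmir.
wexzel and orbmir → fengor (Recipe 11).
Using Recipe 7, fengor makes xelzel.
Using Recipe 8, xelzel and raxdal make lunnex.
irdwyn and lunnex → kyesab (Recipe 2).
rholam would need raxdal and zorash (Recipe 1), but zorash is never obtained. arcnal would need irdwyn and ornyul (Recipe 9), but ornyul is never obtained. ornyul would need rholam and orbmir (Recipe 4), but rholam is never obtained.

kyesab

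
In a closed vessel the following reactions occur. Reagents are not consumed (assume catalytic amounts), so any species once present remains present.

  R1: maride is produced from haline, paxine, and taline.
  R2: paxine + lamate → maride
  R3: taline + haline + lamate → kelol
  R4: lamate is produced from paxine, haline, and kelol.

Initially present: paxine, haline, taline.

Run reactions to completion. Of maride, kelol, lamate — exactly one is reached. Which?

haline, paxine, and taline present → maride forms (R1).
kelol would need taline, haline, and lamate (R3), but lamate never forms. lamate would need paxine, haline, and kelol (R4), but kelol never forms.

maride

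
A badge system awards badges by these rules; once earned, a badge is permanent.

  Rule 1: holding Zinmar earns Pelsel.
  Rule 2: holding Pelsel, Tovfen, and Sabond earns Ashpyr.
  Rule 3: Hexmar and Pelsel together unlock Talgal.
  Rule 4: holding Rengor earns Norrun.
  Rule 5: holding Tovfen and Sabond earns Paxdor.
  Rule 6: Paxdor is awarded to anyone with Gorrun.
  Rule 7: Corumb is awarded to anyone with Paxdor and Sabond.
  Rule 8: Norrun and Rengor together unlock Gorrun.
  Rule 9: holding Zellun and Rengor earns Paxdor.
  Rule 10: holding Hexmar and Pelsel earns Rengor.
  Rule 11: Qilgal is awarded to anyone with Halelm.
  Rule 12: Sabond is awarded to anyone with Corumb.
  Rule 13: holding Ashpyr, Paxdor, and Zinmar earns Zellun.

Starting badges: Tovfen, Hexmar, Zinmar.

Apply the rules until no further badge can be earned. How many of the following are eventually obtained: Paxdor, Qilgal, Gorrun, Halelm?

2

With Zinmar, Pelsel is earned (Rule 1).
With Hexmar and Pelsel, Rengor is earned (Rule 10).
With Rengor, Norrun is earned (Rule 4).
With Norrun and Rengor, Gorrun is earned (Rule 8).
With Gorrun, Paxdor is earned (Rule 6).
Paxdor: reached.
Qilgal would need Halelm (Rule 11), but Halelm is never earned.
Gorrun: reached.
No rule produces Halelm, and it is not given.
Reached: Paxdor and Gorrun — 2 of the 4.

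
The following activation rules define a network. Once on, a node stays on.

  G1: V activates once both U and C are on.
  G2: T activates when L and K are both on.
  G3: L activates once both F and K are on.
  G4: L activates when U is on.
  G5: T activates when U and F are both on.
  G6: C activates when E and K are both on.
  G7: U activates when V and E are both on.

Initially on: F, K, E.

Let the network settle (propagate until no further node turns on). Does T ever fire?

F and K are on, so L activates (G3).
G2: L and K on → T on.

Yes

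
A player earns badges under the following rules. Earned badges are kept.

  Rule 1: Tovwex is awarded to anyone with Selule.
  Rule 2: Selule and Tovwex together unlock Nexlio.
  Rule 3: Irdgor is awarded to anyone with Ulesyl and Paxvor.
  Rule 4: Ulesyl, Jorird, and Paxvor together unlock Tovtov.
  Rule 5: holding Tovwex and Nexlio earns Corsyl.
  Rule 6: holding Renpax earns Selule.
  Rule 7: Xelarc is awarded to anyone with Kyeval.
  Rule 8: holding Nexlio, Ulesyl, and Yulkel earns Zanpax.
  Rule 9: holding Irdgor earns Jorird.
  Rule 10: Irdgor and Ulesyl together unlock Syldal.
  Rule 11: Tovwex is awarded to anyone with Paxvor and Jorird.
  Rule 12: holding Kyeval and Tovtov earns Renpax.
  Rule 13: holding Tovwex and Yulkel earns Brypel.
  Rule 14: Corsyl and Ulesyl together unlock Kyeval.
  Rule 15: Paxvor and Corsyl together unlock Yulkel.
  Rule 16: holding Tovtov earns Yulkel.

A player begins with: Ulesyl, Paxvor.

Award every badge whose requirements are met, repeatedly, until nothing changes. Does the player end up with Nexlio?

No

Nexlio would need Selule and Tovwex (Rule 2), but Selule is never earned.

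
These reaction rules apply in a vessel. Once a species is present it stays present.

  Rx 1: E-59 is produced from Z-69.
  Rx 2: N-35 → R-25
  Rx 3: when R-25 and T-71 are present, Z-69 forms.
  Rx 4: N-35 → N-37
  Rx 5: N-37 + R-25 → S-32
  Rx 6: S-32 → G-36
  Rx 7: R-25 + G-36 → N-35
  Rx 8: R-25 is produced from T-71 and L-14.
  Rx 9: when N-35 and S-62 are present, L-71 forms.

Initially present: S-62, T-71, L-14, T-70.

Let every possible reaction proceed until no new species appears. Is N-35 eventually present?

N-35 would need R-25 and G-36 (Rx 7), but G-36 never forms.

No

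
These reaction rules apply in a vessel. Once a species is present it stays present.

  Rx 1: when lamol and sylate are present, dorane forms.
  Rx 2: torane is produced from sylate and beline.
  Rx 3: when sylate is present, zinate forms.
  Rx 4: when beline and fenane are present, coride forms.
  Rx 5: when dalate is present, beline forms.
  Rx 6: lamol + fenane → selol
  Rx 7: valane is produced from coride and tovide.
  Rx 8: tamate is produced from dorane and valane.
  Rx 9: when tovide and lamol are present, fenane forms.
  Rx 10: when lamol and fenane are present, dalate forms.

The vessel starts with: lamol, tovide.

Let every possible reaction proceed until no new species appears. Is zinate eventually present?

zinate would need sylate (Rx 3), but sylate never forms.

No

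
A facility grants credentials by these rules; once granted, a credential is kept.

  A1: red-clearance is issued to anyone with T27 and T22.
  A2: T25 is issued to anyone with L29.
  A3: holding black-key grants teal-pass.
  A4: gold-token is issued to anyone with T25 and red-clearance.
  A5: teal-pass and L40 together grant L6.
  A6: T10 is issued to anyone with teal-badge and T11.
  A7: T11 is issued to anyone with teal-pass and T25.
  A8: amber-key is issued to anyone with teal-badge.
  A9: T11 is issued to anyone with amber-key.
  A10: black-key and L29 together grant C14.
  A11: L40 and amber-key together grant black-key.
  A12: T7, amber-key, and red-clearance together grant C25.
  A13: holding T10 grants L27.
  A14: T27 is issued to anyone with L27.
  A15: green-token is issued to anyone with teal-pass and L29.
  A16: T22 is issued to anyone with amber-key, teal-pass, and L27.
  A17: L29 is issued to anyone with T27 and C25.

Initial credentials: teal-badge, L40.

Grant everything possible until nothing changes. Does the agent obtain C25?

No

C25 would need T7, amber-key, and red-clearance (A12), but T7 is never granted.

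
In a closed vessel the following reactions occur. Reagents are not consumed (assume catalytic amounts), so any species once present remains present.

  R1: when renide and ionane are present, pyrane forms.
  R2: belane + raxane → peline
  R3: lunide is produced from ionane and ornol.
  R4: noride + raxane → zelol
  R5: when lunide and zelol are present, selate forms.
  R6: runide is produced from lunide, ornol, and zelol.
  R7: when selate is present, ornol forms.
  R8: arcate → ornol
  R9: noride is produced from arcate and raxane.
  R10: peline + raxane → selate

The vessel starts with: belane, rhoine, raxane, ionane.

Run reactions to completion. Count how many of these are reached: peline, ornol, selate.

belane and raxane present → peline forms (R2).
peline and raxane present → selate forms (R10).
selate present → ornol forms (R7).
peline: reached.
ornol: reached.
selate: reached.
All 3 are reached.

3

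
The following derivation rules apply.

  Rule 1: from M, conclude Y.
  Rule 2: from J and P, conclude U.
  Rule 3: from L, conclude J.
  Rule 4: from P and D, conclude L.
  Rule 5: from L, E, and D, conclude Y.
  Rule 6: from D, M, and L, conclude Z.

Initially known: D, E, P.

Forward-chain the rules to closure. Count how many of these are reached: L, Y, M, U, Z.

3

From P and D, Rule 4 gives L.
From L, E, and D, Rule 5 gives Y.
L holds, so J follows (Rule 3).
From J and P, Rule 2 gives U.
L: reached.
Y: reached.
No rule produces M, and it is not given.
U: reached.
Z would need D, M, and L (Rule 6), but M is never established.
Reached: L, Y, and U — 3 of the 5.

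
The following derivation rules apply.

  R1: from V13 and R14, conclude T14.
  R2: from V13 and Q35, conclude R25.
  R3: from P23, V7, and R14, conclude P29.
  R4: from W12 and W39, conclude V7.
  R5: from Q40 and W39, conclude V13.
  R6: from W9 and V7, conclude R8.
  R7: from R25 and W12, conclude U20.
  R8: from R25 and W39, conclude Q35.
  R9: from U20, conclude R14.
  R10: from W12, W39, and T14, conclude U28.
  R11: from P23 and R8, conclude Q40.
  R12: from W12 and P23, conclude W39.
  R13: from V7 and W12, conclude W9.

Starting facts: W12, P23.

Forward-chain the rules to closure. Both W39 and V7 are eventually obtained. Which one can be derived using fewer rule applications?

W39

W39: From W12 and P23, R12 gives W39. [1 rule application]
V7: From W12 and P23, R12 gives W39. W12 and W39 hold, so V7 follows (R4). [2 rule applications]
W39 needs fewer.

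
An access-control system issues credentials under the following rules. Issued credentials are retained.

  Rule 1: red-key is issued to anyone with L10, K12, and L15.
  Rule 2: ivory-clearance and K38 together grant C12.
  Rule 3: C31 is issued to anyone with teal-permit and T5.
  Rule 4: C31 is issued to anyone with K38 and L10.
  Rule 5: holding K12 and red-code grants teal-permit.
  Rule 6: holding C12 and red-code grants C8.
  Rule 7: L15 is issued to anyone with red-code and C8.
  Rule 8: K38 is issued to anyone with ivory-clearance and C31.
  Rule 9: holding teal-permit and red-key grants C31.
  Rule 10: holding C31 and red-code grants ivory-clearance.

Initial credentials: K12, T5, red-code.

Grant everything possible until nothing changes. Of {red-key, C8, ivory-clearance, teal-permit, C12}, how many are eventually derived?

4

Holding K12 and red-code grants teal-permit (Rule 5).
Holding teal-permit and T5 grants C31 (Rule 3).
Holding C31 and red-code grants ivory-clearance (Rule 10).
Holding ivory-clearance and C31 grants K38 (Rule 8).
Holding ivory-clearance and K38 grants C12 (Rule 2).
Holding C12 and red-code grants C8 (Rule 6).
red-key would need L10, K12, and L15 (Rule 1), but L10 is never granted.
C8: reached.
ivory-clearance: reached.
teal-permit: reached.
C12: reached.
Reached: C8, ivory-clearance, teal-permit, and C12 — 4 of the 5.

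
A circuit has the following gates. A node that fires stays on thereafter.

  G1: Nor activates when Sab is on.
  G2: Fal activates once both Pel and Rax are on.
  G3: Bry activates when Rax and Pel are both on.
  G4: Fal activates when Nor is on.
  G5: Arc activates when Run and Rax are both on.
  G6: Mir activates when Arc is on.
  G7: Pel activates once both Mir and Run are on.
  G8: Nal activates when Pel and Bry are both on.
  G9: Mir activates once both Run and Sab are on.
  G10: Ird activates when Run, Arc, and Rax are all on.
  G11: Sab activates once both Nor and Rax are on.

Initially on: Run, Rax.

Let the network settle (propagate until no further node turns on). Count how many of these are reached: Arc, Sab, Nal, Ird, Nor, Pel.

4

Run and Rax are on, so Arc activates (G5).
Run, Arc, and Rax are on, so Ird activates (G10).
G6: Arc on → Mir on.
G7: Mir and Run on → Pel on.
G3: Rax and Pel on → Bry on.
G8: Pel and Bry on → Nal on.
Arc: reached.
Sab would need Nor and Rax (G11), but Nor never turns on.
Nal: reached.
Ird: reached.
Nor would need Sab (G1), but Sab never turns on.
Pel: reached.
Reached: Arc, Nal, Ird, and Pel — 4 of the 6.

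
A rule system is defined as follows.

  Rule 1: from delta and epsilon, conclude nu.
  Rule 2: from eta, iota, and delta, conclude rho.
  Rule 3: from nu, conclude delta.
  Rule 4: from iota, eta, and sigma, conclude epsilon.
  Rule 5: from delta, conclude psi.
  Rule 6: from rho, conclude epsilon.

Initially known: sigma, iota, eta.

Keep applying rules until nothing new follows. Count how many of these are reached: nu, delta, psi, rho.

0

nu would need delta and epsilon (Rule 1), but delta is never established.
delta would need nu (Rule 3), but nu is never established.
psi would need delta (Rule 5), but delta is never established.
rho would need eta, iota, and delta (Rule 2), but delta is never established.
None of the 4 are reached.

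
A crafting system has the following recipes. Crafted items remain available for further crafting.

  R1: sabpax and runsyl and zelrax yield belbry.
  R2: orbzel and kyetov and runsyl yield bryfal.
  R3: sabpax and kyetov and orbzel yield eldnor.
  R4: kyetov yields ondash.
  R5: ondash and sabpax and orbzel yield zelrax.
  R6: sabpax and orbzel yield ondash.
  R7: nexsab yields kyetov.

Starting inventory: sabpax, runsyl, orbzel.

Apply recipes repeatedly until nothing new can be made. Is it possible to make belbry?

Using R6, sabpax and orbzel make ondash.
Using R5, ondash, sabpax, and orbzel make zelrax.
sabpax and runsyl and zelrax → belbry (R1).

Yes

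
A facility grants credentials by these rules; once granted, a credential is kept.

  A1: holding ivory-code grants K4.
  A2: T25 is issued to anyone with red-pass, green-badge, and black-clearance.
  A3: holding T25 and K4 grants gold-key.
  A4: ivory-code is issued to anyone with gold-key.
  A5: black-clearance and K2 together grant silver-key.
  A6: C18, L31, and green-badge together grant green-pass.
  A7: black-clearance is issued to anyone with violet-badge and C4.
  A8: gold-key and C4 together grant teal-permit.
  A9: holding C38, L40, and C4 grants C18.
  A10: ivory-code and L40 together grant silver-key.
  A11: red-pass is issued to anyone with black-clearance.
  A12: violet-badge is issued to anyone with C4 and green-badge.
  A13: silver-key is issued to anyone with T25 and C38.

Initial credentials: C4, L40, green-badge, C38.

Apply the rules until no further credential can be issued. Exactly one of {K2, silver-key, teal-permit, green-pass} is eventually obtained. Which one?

Holding C4 and green-badge grants violet-badge (A12).
Holding violet-badge and C4 grants black-clearance (A7).
Holding black-clearance grants red-pass (A11).
Holding red-pass, green-badge, and black-clearance grants T25 (A2).
Holding T25 and C38 grants silver-key (A13).
teal-permit would need gold-key and C4 (A8), but gold-key is never granted. No rule produces K2, and it is not given. green-pass would need C18, L31, and green-badge (A6), but L31 is never granted.

silver-key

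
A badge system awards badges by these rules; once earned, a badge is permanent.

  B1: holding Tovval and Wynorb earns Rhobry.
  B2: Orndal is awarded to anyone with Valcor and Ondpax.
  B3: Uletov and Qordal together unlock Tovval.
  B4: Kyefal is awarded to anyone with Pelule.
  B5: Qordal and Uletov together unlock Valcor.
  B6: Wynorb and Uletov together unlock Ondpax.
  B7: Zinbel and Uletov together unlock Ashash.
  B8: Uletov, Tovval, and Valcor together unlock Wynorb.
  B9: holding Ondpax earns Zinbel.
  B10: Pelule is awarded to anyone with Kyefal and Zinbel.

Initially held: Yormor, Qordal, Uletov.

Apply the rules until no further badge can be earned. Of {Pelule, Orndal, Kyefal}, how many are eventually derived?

With Qordal and Uletov, Valcor is earned (B5).
With Uletov and Qordal, Tovval is earned (B3).
With Uletov, Tovval, and Valcor, Wynorb is earned (B8).
With Wynorb and Uletov, Ondpax is earned (B6).
With Valcor and Ondpax, Orndal is earned (B2).
Pelule would need Kyefal and Zinbel (B10), but Kyefal is never earned.
Orndal: reached.
Kyefal would need Pelule (B4), but Pelule is never earned.
Reached: Orndal — 1 of the 3.

1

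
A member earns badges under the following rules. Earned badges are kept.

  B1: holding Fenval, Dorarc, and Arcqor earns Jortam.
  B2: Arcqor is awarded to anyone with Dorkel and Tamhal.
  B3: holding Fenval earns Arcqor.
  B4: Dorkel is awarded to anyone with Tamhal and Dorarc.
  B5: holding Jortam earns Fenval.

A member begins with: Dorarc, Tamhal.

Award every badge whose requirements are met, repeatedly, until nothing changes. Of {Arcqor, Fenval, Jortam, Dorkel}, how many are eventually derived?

With Tamhal and Dorarc, Dorkel is earned (B4).
With Dorkel and Tamhal, Arcqor is earned (B2).
Arcqor: reached.
Fenval would need Jortam (B5), but Jortam is never earned.
Jortam would need Fenval, Dorarc, and Arcqor (B1), but Fenval is never earned.
Dorkel: reached.
Reached: Arcqor and Dorkel — 2 of the 4.

2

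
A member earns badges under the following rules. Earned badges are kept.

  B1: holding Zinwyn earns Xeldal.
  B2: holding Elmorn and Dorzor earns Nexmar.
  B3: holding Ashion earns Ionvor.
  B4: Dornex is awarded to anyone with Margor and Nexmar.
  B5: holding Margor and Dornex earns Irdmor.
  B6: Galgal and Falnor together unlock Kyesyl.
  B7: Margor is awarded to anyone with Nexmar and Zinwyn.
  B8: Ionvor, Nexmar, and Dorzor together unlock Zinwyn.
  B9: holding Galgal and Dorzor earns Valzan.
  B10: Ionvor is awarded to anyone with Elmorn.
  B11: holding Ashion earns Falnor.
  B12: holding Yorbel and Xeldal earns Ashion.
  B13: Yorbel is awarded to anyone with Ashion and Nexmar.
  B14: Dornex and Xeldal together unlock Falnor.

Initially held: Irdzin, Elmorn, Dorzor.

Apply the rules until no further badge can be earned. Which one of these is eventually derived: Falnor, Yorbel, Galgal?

With Elmorn and Dorzor, Nexmar is earned (B2).
With Elmorn, Ionvor is earned (B10).
With Ionvor, Nexmar, and Dorzor, Zinwyn is earned (B8).
With Zinwyn, Xeldal is earned (B1).
With Nexmar and Zinwyn, Margor is earned (B7).
With Margor and Nexmar, Dornex is earned (B4).
With Dornex and Xeldal, Falnor is earned (B14).
No rule produces Galgal, and it is not given. Yorbel would need Ashion and Nexmar (B13), but Ashion is never earned.

Falnor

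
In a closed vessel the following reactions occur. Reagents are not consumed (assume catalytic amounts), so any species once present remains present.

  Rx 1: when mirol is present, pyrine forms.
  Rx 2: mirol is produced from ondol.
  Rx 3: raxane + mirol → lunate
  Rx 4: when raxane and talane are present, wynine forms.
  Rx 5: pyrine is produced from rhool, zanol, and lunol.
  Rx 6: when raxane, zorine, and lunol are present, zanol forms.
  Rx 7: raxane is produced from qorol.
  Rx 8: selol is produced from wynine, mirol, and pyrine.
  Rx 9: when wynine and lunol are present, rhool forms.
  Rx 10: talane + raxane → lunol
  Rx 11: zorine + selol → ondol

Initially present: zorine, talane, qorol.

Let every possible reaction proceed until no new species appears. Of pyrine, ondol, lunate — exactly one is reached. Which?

qorol present → raxane forms (Rx 7).
raxane and talane present → wynine forms (Rx 4).
talane and raxane present → lunol forms (Rx 10).
wynine and lunol present → rhool forms (Rx 9).
raxane, zorine, and lunol present → zanol forms (Rx 6).
rhool, zanol, and lunol present → pyrine forms (Rx 5).
lunate would need raxane and mirol (Rx 3), but mirol never forms. ondol would need zorine and selol (Rx 11), but selol never forms.

pyrine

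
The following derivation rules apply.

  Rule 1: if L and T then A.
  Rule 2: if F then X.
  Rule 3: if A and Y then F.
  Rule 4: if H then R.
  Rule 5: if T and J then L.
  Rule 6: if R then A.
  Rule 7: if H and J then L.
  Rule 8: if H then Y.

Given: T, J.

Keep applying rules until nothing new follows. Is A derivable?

Yes

From T and J, Rule 5 gives L.
From L and T, Rule 1 gives A.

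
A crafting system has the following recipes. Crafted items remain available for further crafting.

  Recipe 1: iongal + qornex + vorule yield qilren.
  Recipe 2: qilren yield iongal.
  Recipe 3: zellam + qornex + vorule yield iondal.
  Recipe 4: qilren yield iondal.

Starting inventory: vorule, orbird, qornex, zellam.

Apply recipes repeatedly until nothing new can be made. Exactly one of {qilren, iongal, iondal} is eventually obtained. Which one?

iondal

zellam + qornex + vorule → iondal (Recipe 3).
qilren would need iongal, qornex, and vorule (Recipe 1), but iongal is never obtained. iongal would need qilren (Recipe 2), but qilren is never obtained.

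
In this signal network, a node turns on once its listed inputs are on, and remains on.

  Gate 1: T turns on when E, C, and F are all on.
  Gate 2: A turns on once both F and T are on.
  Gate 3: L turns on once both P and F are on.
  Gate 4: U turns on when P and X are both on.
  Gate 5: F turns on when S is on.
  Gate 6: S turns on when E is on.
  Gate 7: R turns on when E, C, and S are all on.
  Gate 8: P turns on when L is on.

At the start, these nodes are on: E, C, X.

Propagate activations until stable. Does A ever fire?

Yes

Gate 6: E on → S on.
S is on, so F turns on (Gate 5).
Gate 1: E, C, and F on → T on.
F and T are on, so A turns on (Gate 2).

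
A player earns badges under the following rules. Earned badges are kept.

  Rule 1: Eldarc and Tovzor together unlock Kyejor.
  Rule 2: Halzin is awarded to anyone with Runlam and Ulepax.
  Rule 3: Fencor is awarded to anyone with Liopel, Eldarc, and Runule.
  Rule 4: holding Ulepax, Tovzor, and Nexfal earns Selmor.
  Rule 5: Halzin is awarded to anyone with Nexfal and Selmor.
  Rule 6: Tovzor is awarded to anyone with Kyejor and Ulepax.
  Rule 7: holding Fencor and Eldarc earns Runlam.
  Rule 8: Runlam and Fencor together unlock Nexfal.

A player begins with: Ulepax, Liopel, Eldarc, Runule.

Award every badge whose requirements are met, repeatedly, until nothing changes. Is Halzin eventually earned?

Yes

With Liopel, Eldarc, and Runule, Fencor is earned (Rule 3).
With Fencor and Eldarc, Runlam is earned (Rule 7).
With Runlam and Ulepax, Halzin is earned (Rule 2).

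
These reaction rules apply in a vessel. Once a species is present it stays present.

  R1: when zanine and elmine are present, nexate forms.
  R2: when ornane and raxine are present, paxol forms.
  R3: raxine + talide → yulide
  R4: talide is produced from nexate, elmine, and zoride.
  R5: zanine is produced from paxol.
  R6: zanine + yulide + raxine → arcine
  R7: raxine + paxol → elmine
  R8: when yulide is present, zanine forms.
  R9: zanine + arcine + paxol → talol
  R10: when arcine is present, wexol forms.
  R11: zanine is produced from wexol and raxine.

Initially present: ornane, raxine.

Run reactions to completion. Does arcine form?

No

arcine would need zanine, yulide, and raxine (R6), but yulide never forms.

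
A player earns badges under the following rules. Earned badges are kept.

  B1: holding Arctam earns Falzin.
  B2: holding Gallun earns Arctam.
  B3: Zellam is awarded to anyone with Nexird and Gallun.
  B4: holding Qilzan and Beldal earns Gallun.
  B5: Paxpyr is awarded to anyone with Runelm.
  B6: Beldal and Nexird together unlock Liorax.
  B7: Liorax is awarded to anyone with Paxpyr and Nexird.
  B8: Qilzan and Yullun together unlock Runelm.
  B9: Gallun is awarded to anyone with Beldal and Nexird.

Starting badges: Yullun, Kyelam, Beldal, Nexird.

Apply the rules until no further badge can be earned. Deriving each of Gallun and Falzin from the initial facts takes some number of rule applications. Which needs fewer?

Gallun: With Beldal and Nexird, Gallun is earned (B9). [1 rule application]
Falzin: With Beldal and Nexird, Gallun is earned (B9). With Gallun, Arctam is earned (B2). With Arctam, Falzin is earned (B1). [3 rule applications]
Gallun needs fewer.

Gallun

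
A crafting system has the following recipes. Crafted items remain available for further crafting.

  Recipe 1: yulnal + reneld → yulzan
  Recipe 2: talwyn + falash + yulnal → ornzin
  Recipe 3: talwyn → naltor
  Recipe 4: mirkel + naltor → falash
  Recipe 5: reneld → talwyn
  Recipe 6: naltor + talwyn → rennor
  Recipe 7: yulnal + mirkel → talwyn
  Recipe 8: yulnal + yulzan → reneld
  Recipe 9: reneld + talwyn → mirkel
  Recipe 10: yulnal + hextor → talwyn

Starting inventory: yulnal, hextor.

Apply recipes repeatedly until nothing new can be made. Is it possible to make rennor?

Yes

Using Recipe 10, yulnal and hextor make talwyn.
talwyn → naltor (Recipe 3).
naltor + talwyn → rennor (Recipe 6).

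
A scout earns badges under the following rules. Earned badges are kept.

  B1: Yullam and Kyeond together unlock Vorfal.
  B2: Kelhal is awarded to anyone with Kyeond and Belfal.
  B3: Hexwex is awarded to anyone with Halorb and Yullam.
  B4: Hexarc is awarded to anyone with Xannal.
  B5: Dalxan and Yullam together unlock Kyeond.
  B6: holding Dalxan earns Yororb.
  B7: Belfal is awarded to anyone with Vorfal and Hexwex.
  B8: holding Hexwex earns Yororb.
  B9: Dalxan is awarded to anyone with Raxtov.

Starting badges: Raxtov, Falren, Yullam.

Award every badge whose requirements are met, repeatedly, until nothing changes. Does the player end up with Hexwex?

Hexwex would need Halorb and Yullam (B3), but Halorb is never earned.

No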